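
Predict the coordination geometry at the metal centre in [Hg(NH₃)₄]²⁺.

Ammonia is neutral; balancing the +2 overall charge requires Hg(II).
Group 12 minus oxidation state 2 gives a d¹⁰ configuration.
Coordination number: 4.
A d¹⁰ ion has no crystal-field stabilisation preference between square planar and tetrahedral, so four ligands adopt the sterically favoured tetrahedral geometry.

tetrahedral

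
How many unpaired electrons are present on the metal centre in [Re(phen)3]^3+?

2 unpaired electrons

1,10-phenanthroline is neutral; balancing the +3 overall charge requires Re(III).
Re sits in group 7, so the d-electron count is 7 − 3 = 4.
Counting donor atoms: 3×1,10-phenanthroline (bidentate) → 6 donors. Coordination number = 6.
The spin state decides the count: a 5d ion has a large Δₒ and is invariably low-spin.
An octahedral low-spin d⁴ ion is t₂g⁴e_g⁰, giving 2 unpaired electrons.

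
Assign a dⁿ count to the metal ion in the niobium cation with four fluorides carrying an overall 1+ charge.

d0

Summing ligand charges against the +1 overall charge gives an oxidation state of +5 for niobium.
Nb sits in group 5, so the d-electron count is 5 − 5 = 0.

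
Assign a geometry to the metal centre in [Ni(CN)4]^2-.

Ligand charges: each cyanide is −1. With an overall charge of −2 the nickel centre must be in the +2 oxidation state.
Group 10 minus oxidation state 2 gives a d⁸ configuration.
Coordination number: 4.
Cyanide is a strong-field ligand (high in the spectrochemical series).
A 3d d⁸ ion with strong-field ligands gains enough CFSE to favour square planar over tetrahedral.

square planar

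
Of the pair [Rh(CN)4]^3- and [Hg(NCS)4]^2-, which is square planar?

[Rh(CN)4]^3-

For [Rh(CN)4]^3-: Ligand charges: each cyanide is −1. With an overall charge of −3 the rhodium centre must be in the +1 oxidation state. Rhodium is a group-9 element; Rh(I) is therefore d⁸. A 4d d⁸ ion has a large crystal-field splitting; square planar leaves the high-energy d_{x²−y²} orbital empty and maximises CFSE. → square planar.
For [Hg(NCS)4]^2-: Ligand charges: each isothiocyanate is −1. With an overall charge of −2 the mercury centre must be in the +2 oxidation state. Group 12 minus oxidation state 2 gives a d¹⁰ configuration. A d¹⁰ ion has no crystal-field stabilisation preference between square planar and tetrahedral, so four ligands adopt the sterically favoured tetrahedral geometry. → tetrahedral.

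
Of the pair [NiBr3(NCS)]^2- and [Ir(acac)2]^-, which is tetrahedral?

[NiBr3(NCS)]^2-

For [NiBr3(NCS)]^2-: Each bromide is −1; each isothiocyanate is −1; balancing the −2 overall charge requires Ni(II). Nickel is a group-10 element; Ni(II) is therefore d⁸. Bromide and isothiocyanate are weak-field ligands. With weak-field ligands the CFSE gain from square planar is small, so a 3d d⁸ ion takes the sterically preferred tetrahedral geometry. → tetrahedral.
For [Ir(acac)2]^-: Each acetylacetonate is −1; balancing the −1 overall charge requires Ir(I). Ir sits in group 9, so the d-electron count is 9 − 1 = 8. A 5d d⁸ ion has a large crystal-field splitting; square planar leaves the high-energy d_{x²−y²} orbital empty and maximises CFSE. → square planar.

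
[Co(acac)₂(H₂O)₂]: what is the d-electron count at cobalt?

Ligand charges: each acetylacetonate is −1; water is neutral. With an overall charge of 0 the cobalt centre must be in the +2 oxidation state.
Co sits in group 9, so the d-electron count is 9 − 2 = 7.

d7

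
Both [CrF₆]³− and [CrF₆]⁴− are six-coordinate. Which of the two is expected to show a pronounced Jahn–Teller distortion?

[CrF₆]³−: Ligand charges: each fluoride is −1. With an overall charge of −3 the chromium centre must be in the +3 oxidation state. Chromium is a group-6 element; Cr(III) is therefore d³. The d³ configuration leaves the e_g set evenly filled (or empty) — no strong Jahn–Teller driving force.
[CrF₆]⁴−: Ligand charges: each fluoride is −1. With an overall charge of −4 the chromium centre must be in the +2 oxidation state. Chromium is a group-6 element; Cr(II) is therefore d⁴. Fluoride is a weak-field ligand for a first-row metal, so the complex is high-spin. The t₂g³e_g¹ (high-spin) configuration has an unevenly filled e_g set; the Jahn–Teller theorem predicts a tetragonal distortion (typically axial elongation) to lift the degeneracy.

[CrF₆]⁴−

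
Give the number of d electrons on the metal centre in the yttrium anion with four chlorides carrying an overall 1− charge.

Ligand charges: each chloride is −1. With an overall charge of −1 the yttrium centre must be in the +3 oxidation state.
Yttrium is a group-3 element; Y(III) is therefore d⁰.

d0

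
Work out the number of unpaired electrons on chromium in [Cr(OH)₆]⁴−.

4 unpaired electrons

Ligand charges: each hydroxide is −1. With an overall charge of −4 the chromium centre must be in the +2 oxidation state.
Group 6 minus oxidation state 2 gives a d⁴ configuration.
The spin state decides the count: Hydroxide is a weak-field ligand for a first-row metal, so the complex is high-spin.
An octahedral high-spin d⁴ ion is t₂g³e_g¹, giving 4 unpaired electrons.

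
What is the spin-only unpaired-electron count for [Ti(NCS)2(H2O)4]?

2 unpaired electrons

Summing ligand charges against the 0 overall charge gives an oxidation state of +2 for titanium.
Titanium is a group-4 element; Ti(II) is therefore d².
In an octahedral field the d² configuration is t₂g²e_g⁰ (only one arrangement possible), giving 2 unpaired electrons.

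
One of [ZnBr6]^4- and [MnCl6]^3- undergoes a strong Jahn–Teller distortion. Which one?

[MnCl6]^3-

[ZnBr6]^4-: Ligand charges: each bromide is −1. With an overall charge of −4 the zinc centre must be in the +2 oxidation state. Group 12 minus oxidation state 2 gives a d¹⁰ configuration. The d¹⁰ configuration leaves the e_g set evenly filled (or empty) — no strong Jahn–Teller driving force.
[MnCl6]^3-: Summing ligand charges against the −3 overall charge gives an oxidation state of +3 for manganese. Mn sits in group 7, so the d-electron count is 7 − 3 = 4. Chloride is a weak-field ligand for a first-row metal, so the complex is high-spin. The t₂g³e_g¹ (high-spin) configuration has an unevenly filled e_g set; the Jahn–Teller theorem predicts a tetragonal distortion (typically axial elongation) to lift the degeneracy.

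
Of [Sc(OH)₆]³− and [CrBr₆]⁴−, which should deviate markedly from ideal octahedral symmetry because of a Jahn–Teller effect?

[Sc(OH)₆]³−: Summing ligand charges against the −3 overall charge gives an oxidation state of +3 for scandium. Group 3 minus oxidation state 3 gives a d⁰ configuration. The d⁰ configuration leaves the e_g set evenly filled (or empty) — no strong Jahn–Teller driving force.
[CrBr₆]⁴−: Ligand charges: each bromide is −1. With an overall charge of −4 the chromium centre must be in the +2 oxidation state. Group 6 minus oxidation state 2 gives a d⁴ configuration. Bromide is a weak-field ligand for a first-row metal, so the complex is high-spin. The t₂g³e_g¹ (high-spin) configuration has an unevenly filled e_g set; the Jahn–Teller theorem predicts a tetragonal distortion (typically axial elongation) to lift the degeneracy.

[CrBr₆]⁴−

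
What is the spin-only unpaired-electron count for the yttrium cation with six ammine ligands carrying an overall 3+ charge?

0

Ammonia is neutral; balancing the +3 overall charge requires Y(III).
Group 3 minus oxidation state 3 gives a d⁰ configuration.
In an octahedral field the d⁰ configuration is t₂g⁰e_g⁰, giving 0 unpaired electrons.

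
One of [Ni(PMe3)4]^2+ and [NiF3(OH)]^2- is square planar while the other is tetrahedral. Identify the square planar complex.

[Ni(PMe3)4]^2+

For [Ni(PMe3)4]^2+: Trimethylphosphine is neutral; balancing the +2 overall charge requires Ni(II). Group 10 minus oxidation state 2 gives a d⁸ configuration. Trimethylphosphine is a strong-field ligand (high in the spectrochemical series). A 3d d⁸ ion with strong-field ligands gains enough CFSE to favour square planar over tetrahedral. → square planar.
For [NiF3(OH)]^2-: Each fluoride is −1; each hydroxide is −1; balancing the −2 overall charge requires Ni(II). Ni sits in group 10, so the d-electron count is 10 − 2 = 8. Fluoride and hydroxide are weak-field ligands. With weak-field ligands the CFSE gain from square planar is small, so a 3d d⁸ ion takes the sterically preferred tetrahedral geometry. → tetrahedral.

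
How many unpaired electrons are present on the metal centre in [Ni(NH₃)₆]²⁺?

Summing ligand charges against the +2 overall charge gives an oxidation state of +2 for nickel.
Ni sits in group 10, so the d-electron count is 10 − 2 = 8.
In an octahedral field the d⁸ configuration is t₂g⁶e_g² (only one arrangement possible), giving 2 unpaired electrons.

2 unpaired electrons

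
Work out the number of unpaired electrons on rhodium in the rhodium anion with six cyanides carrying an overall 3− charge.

Ligand charges: each cyanide is −1. With an overall charge of −3 the rhodium centre must be in the +3 oxidation state.
Group 9 minus oxidation state 3 gives a d⁶ configuration.
The spin state decides the count: a 4d ion has a large Δₒ and is invariably low-spin.
An octahedral low-spin d⁶ ion is t₂g⁶e_g⁰, giving 0 unpaired electrons.

0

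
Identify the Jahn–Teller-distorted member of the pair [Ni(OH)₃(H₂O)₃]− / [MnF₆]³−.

[MnF₆]³−

[Ni(OH)₃(H₂O)₃]−: Summing ligand charges against the −1 overall charge gives an oxidation state of +2 for nickel. Nickel is a group-10 element; Ni(II) is therefore d⁸. The d⁸ configuration leaves the e_g set evenly filled (or empty) — no strong Jahn–Teller driving force.
[MnF₆]³−: Ligand charges: each fluoride is −1. With an overall charge of −3 the manganese centre must be in the +3 oxidation state. Group 7 minus oxidation state 3 gives a d⁴ configuration. Fluoride is a weak-field ligand for a first-row metal, so the complex is high-spin. The t₂g³e_g¹ (high-spin) configuration has an unevenly filled e_g set; the Jahn–Teller theorem predicts a tetragonal distortion (typically axial elongation) to lift the degeneracy.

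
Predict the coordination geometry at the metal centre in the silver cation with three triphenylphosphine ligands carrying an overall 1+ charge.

Ligand charges: triphenylphosphine is neutral. With an overall charge of +1 the silver centre must be in the +1 oxidation state.
Silver is a group-11 element; Ag(I) is therefore d¹⁰.
Coordination number: 3.
Three ligands around a d¹⁰ centre minimise repulsion in a trigonal-planar arrangement.

trigonal planar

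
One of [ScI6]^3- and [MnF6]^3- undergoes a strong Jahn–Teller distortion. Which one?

[MnF6]^3-

[ScI6]^3-: Summing ligand charges against the −3 overall charge gives an oxidation state of +3 for scandium. Sc sits in group 3, so the d-electron count is 3 − 3 = 0. The d⁰ configuration leaves the e_g set evenly filled (or empty) — no strong Jahn–Teller driving force.
[MnF6]^3-: Summing ligand charges against the −3 overall charge gives an oxidation state of +3 for manganese. Manganese is a group-7 element; Mn(III) is therefore d⁴. Fluoride is a weak-field ligand for a first-row metal, so the complex is high-spin. The t₂g³e_g¹ (high-spin) configuration has an unevenly filled e_g set; the Jahn–Teller theorem predicts a tetragonal distortion (typically axial elongation) to lift the degeneracy.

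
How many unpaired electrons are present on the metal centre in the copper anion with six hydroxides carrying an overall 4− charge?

Summing ligand charges against the −4 overall charge gives an oxidation state of +2 for copper.
Group 11 minus oxidation state 2 gives a d⁹ configuration.
In an octahedral field the d⁹ configuration is t₂g⁶e_g³ (only one arrangement possible), giving 1 unpaired electron.

1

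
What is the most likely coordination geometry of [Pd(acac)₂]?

Ligand charges: each acetylacetonate is −1. With an overall charge of 0 the palladium centre must be in the +2 oxidation state.
Pd sits in group 10, so the d-electron count is 10 − 2 = 8.
Counting donor atoms: 2×acetylacetonate (bidentate) → 4 donors. Coordination number = 4.
A 4d d⁸ ion has a large crystal-field splitting; square planar leaves the high-energy d_{x²−y²} orbital empty and maximises CFSE.

square planar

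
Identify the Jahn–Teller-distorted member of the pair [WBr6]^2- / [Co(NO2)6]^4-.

[Co(NO2)6]^4-

[WBr6]^2-: Ligand charges: each bromide is −1. With an overall charge of −2 the tungsten centre must be in the +4 oxidation state. Group 6 minus oxidation state 4 gives a d² configuration. The d² configuration leaves the e_g set evenly filled (or empty) — no strong Jahn–Teller driving force.
[Co(NO2)6]^4-: Each nitro (N-bound nitrite) is −1; balancing the −4 overall charge requires Co(II). Co sits in group 9, so the d-electron count is 9 − 2 = 7. Nitro (N-bound nitrite) is a strong-field ligand (high in the spectrochemical series) for a first-row metal, so the complex is low-spin. The t₂g⁶e_g¹ (low-spin) configuration has an unevenly filled e_g set; the Jahn–Teller theorem predicts a tetragonal distortion (typically axial elongation) to lift the degeneracy.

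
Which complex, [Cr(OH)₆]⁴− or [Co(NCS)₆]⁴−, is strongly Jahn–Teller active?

[Cr(OH)₆]⁴−: Summing ligand charges against the −4 overall charge gives an oxidation state of +2 for chromium. Chromium is a group-6 element; Cr(II) is therefore d⁴. Hydroxide is a weak-field ligand for a first-row metal, so the complex is high-spin. The t₂g³e_g¹ (high-spin) configuration has an unevenly filled e_g set; the Jahn–Teller theorem predicts a tetragonal distortion (typically axial elongation) to lift the degeneracy.
[Co(NCS)₆]⁴−: Summing ligand charges against the −4 overall charge gives an oxidation state of +2 for cobalt. Cobalt is a group-9 element; Co(II) is therefore d⁷. Isothiocyanate is a weak-field ligand for a first-row metal, so the complex is high-spin. The d⁷ configuration leaves the e_g set evenly filled (or empty) — no strong Jahn–Teller driving force.

[Cr(OH)₆]⁴−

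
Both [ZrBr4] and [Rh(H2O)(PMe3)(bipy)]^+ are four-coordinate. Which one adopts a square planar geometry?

For [ZrBr4]: Ligand charges: each bromide is −1. With an overall charge of 0 the zirconium centre must be in the +4 oxidation state. Zr sits in group 4, so the d-electron count is 4 − 4 = 0. A d⁰ ion has no crystal-field stabilisation preference between square planar and tetrahedral, so four ligands adopt the sterically favoured tetrahedral geometry. → tetrahedral.
For [Rh(H2O)(PMe3)(bipy)]^+: Ligand charges: water is neutral; trimethylphosphine is neutral; 2,2′-bipyridine is neutral. With an overall charge of +1 the rhodium centre must be in the +1 oxidation state. Rh sits in group 9, so the d-electron count is 9 − 1 = 8. A 4d d⁸ ion has a large crystal-field splitting; square planar leaves the high-energy d_{x²−y²} orbital empty and maximises CFSE. → square planar.

[Rh(H2O)(PMe3)(bipy)]^+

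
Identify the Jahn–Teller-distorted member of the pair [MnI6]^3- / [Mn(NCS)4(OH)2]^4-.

[MnI6]^3-: Summing ligand charges against the −3 overall charge gives an oxidation state of +3 for manganese. Manganese is a group-7 element; Mn(III) is therefore d⁴. Iodide is a weak-field ligand for a first-row metal, so the complex is high-spin. The t₂g³e_g¹ (high-spin) configuration has an unevenly filled e_g set; the Jahn–Teller theorem predicts a tetragonal distortion (typically axial elongation) to lift the degeneracy.
[Mn(NCS)4(OH)2]^4-: Summing ligand charges against the −4 overall charge gives an oxidation state of +2 for manganese. Mn sits in group 7, so the d-electron count is 7 − 2 = 5. Hydroxide and isothiocyanate are weak-field ligands for a first-row metal, so the complex is high-spin. The d⁵ configuration leaves the e_g set evenly filled (or empty) — no strong Jahn–Teller driving force.

[MnI6]^3-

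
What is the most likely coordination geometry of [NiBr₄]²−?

Summing ligand charges against the −2 overall charge gives an oxidation state of +2 for nickel.
Ni sits in group 10, so the d-electron count is 10 − 2 = 8.
With 4 monodentate ligands the coordination number is 4.
Bromide is a weak-field ligand.
With weak-field ligands the CFSE gain from square planar is small, so a 3d d⁸ ion takes the sterically preferred tetrahedral geometry.

tetrahedral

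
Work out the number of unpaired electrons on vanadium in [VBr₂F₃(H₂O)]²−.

Each bromide is −1; each fluoride is −1; water is neutral; balancing the −2 overall charge requires V(III).
V sits in group 5, so the d-electron count is 5 − 3 = 2.
In an octahedral field the d² configuration is t₂g²e_g⁰ (only one arrangement possible), giving 2 unpaired electrons.

2 unpaired electrons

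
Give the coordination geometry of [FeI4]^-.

Ligand charges: each iodide is −1. With an overall charge of −1 the iron centre must be in the +3 oxidation state.
Group 8 minus oxidation state 3 gives a d⁵ configuration.
Coordination number: 4.
Iodide is a weak-field ligand.
A high-spin d⁵ ion has zero CFSE in either geometry, so four ligands adopt the sterically favoured tetrahedral geometry.

tetrahedral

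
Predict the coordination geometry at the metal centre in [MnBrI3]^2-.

Each bromide is −1; each iodide is −1; balancing the −2 overall charge requires Mn(II).
Manganese is a group-7 element; Mn(II) is therefore d⁵.
With 4 monodentate ligands the coordination number is 4.
Bromide and iodide are weak-field ligands.
A high-spin d⁵ ion has zero CFSE in either geometry, so four ligands adopt the sterically favoured tetrahedral geometry.

tetrahedral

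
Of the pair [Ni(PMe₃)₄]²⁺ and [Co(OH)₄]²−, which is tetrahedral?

For [Ni(PMe₃)₄]²⁺: Ligand charges: trimethylphosphine is neutral. With an overall charge of +2 the nickel centre must be in the +2 oxidation state. Ni sits in group 10, so the d-electron count is 10 − 2 = 8. Trimethylphosphine is a strong-field ligand (high in the spectrochemical series). A 3d d⁸ ion with strong-field ligands gains enough CFSE to favour square planar over tetrahedral. → square planar.
For [Co(OH)₄]²−: Each hydroxide is −1; balancing the −2 overall charge requires Co(II). Co sits in group 9, so the d-electron count is 9 − 2 = 7. For a high-spin 3d d⁷ ion with weak-field ligands the small Δₜ gives little square-planar CFSE advantage, so four ligands adopt the sterically favoured tetrahedral geometry. → tetrahedral.

[Co(OH)₄]²−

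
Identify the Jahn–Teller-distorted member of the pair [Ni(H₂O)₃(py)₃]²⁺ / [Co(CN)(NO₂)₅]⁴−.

[Ni(H₂O)₃(py)₃]²⁺: Ligand charges: water is neutral; pyridine is neutral. With an overall charge of +2 the nickel centre must be in the +2 oxidation state. Group 10 minus oxidation state 2 gives a d⁸ configuration. The d⁸ configuration leaves the e_g set evenly filled (or empty) — no strong Jahn–Teller driving force.
[Co(CN)(NO₂)₅]⁴−: Ligand charges: each cyanide is −1; each nitro (N-bound nitrite) is −1. With an overall charge of −4 the cobalt centre must be in the +2 oxidation state. Co sits in group 9, so the d-electron count is 9 − 2 = 7. Cyanide and nitro (N-bound nitrite) are strong-field ligands (high in the spectrochemical series) for a first-row metal, so the complex is low-spin. The t₂g⁶e_g¹ (low-spin) configuration has an unevenly filled e_g set; the Jahn–Teller theorem predicts a tetragonal distortion (typically axial elongation) to lift the degeneracy.

[Co(CN)(NO₂)₅]⁴−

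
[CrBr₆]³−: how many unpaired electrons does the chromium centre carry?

3

Summing ligand charges against the −3 overall charge gives an oxidation state of +3 for chromium.
Group 6 minus oxidation state 3 gives a d³ configuration.
In an octahedral field the d³ configuration is t₂g³e_g⁰ (only one arrangement possible), giving 3 unpaired electrons.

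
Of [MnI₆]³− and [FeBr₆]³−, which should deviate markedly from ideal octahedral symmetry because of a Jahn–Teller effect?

[MnI₆]³−

[MnI₆]³−: Ligand charges: each iodide is −1. With an overall charge of −3 the manganese centre must be in the +3 oxidation state. Manganese is a group-7 element; Mn(III) is therefore d⁴. Iodide is a weak-field ligand for a first-row metal, so the complex is high-spin. The t₂g³e_g¹ (high-spin) configuration has an unevenly filled e_g set; the Jahn–Teller theorem predicts a tetragonal distortion (typically axial elongation) to lift the degeneracy.
[FeBr₆]³−: Each bromide is −1; balancing the −3 overall charge requires Fe(III). Fe sits in group 8, so the d-electron count is 8 − 3 = 5. Bromide is a weak-field ligand for a first-row metal, so the complex is high-spin. The d⁵ configuration leaves the e_g set evenly filled (or empty) — no strong Jahn–Teller driving force.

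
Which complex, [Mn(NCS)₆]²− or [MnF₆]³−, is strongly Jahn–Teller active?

[Mn(NCS)₆]²−: Summing ligand charges against the −2 overall charge gives an oxidation state of +4 for manganese. Group 7 minus oxidation state 4 gives a d³ configuration. The d³ configuration leaves the e_g set evenly filled (or empty) — no strong Jahn–Teller driving force.
[MnF₆]³−: Summing ligand charges against the −3 overall charge gives an oxidation state of +3 for manganese. Group 7 minus oxidation state 3 gives a d⁴ configuration. Fluoride is a weak-field ligand for a first-row metal, so the complex is high-spin. The t₂g³e_g¹ (high-spin) configuration has an unevenly filled e_g set; the Jahn–Teller theorem predicts a tetragonal distortion (typically axial elongation) to lift the degeneracy.

[MnF₆]³−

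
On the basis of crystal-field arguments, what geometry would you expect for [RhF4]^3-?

square planar

Each fluoride is −1; balancing the −3 overall charge requires Rh(I).
Rh sits in group 9, so the d-electron count is 9 − 1 = 8.
With 4 monodentate ligands the coordination number is 4.
A 4d d⁸ ion has a large crystal-field splitting; square planar leaves the high-energy d_{x²−y²} orbital empty and maximises CFSE.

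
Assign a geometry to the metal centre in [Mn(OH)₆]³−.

Each hydroxide is −1; balancing the −3 overall charge requires Mn(III).
Mn sits in group 7, so the d-electron count is 7 − 3 = 4.
With 6 monodentate ligands the coordination number is 6.
Six donors around a single metal centre give an octahedral coordination sphere.

octahedral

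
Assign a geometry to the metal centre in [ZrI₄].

Summing ligand charges against the 0 overall charge gives an oxidation state of +4 for zirconium.
Zirconium is a group-4 element; Zr(IV) is therefore d⁰.
With 4 monodentate ligands the coordination number is 4.
A d⁰ ion has no crystal-field stabilisation preference between square planar and tetrahedral, so four ligands adopt the sterically favoured tetrahedral geometry.

tetrahedral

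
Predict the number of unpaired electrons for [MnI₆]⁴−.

Ligand charges: each iodide is −1. With an overall charge of −4 the manganese centre must be in the +2 oxidation state.
Group 7 minus oxidation state 2 gives a d⁵ configuration.
The spin state decides the count: Iodide is a weak-field ligand for a first-row metal, so the complex is high-spin.
An octahedral high-spin d⁵ ion is t₂g³e_g², giving 5 unpaired electrons.

5 unpaired electrons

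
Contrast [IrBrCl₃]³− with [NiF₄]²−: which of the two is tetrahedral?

For [IrBrCl₃]³−: Ligand charges: each bromide is −1; each chloride is −1. With an overall charge of −3 the iridium centre must be in the +1 oxidation state. Group 9 minus oxidation state 1 gives a d⁸ configuration. A 5d d⁸ ion has a large crystal-field splitting; square planar leaves the high-energy d_{x²−y²} orbital empty and maximises CFSE. → square planar.
For [NiF₄]²−: Ligand charges: each fluoride is −1. With an overall charge of −2 the nickel centre must be in the +2 oxidation state. Group 10 minus oxidation state 2 gives a d⁸ configuration. Fluoride is a weak-field ligand. With weak-field ligands the CFSE gain from square planar is small, so a 3d d⁸ ion takes the sterically preferred tetrahedral geometry. → tetrahedral.

[NiF₄]²−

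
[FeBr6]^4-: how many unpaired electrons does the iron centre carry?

4 unpaired electrons

Each bromide is −1; balancing the −4 overall charge requires Fe(II).
Group 8 minus oxidation state 2 gives a d⁶ configuration.
The spin state decides the count: Bromide is a weak-field ligand for a first-row metal, so the complex is high-spin.
An octahedral high-spin d⁶ ion is t₂g⁴e_g², giving 4 unpaired electrons.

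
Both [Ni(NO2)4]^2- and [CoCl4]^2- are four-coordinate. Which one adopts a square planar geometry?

For [Ni(NO2)4]^2-: Summing ligand charges against the −2 overall charge gives an oxidation state of +2 for nickel. Ni sits in group 10, so the d-electron count is 10 − 2 = 8. Nitro (N-bound nitrite) is a strong-field ligand (high in the spectrochemical series). A 3d d⁸ ion with strong-field ligands gains enough CFSE to favour square planar over tetrahedral. → square planar.
For [CoCl4]^2-: Each chloride is −1; balancing the −2 overall charge requires Co(II). Group 9 minus oxidation state 2 gives a d⁷ configuration. For a high-spin 3d d⁷ ion with weak-field ligands the small Δₜ gives little square-planar CFSE advantage, so four ligands adopt the sterically favoured tetrahedral geometry. → tetrahedral.

[Ni(NO2)4]^2-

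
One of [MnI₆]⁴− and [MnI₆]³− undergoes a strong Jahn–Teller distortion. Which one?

[MnI₆]³−

[MnI₆]⁴−: Ligand charges: each iodide is −1. With an overall charge of −4 the manganese centre must be in the +2 oxidation state. Group 7 minus oxidation state 2 gives a d⁵ configuration. Iodide is a weak-field ligand for a first-row metal, so the complex is high-spin. The d⁵ configuration leaves the e_g set evenly filled (or empty) — no strong Jahn–Teller driving force.
[MnI₆]³−: Each iodide is −1; balancing the −3 overall charge requires Mn(III). Group 7 minus oxidation state 3 gives a d⁴ configuration. Iodide is a weak-field ligand for a first-row metal, so the complex is high-spin. The t₂g³e_g¹ (high-spin) configuration has an unevenly filled e_g set; the Jahn–Teller theorem predicts a tetragonal distortion (typically axial elongation) to lift the degeneracy.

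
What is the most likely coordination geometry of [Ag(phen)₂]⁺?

Ligand charges: 1,10-phenanthroline is neutral. With an overall charge of +1 the silver centre must be in the +1 oxidation state.
Ag sits in group 11, so the d-electron count is 11 − 1 = 10.
Counting donor atoms: 2×1,10-phenanthroline (bidentate) → 4 donors. Coordination number = 4.
A d¹⁰ ion has no crystal-field stabilisation preference between square planar and tetrahedral, so four ligands adopt the sterically favoured tetrahedral geometry.

tetrahedral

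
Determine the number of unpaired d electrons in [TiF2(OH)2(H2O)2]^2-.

2 unpaired electrons

Summing ligand charges against the −2 overall charge gives an oxidation state of +2 for titanium.
Group 4 minus oxidation state 2 gives a d² configuration.
In an octahedral field the d² configuration is t₂g²e_g⁰ (only one arrangement possible), giving 2 unpaired electrons.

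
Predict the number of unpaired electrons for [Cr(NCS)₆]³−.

Each isothiocyanate is −1; balancing the −3 overall charge requires Cr(III).
Chromium is a group-6 element; Cr(III) is therefore d³.
In an octahedral field the d³ configuration is t₂g³e_g⁰ (only one arrangement possible), giving 3 unpaired electrons.

3 unpaired electrons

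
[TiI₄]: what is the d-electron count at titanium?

Ligand charges: each iodide is −1. With an overall charge of 0 the titanium centre must be in the +4 oxidation state.
Group 4 minus oxidation state 4 gives a d⁰ configuration.

d0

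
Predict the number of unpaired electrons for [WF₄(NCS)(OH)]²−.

2

Summing ligand charges against the −2 overall charge gives an oxidation state of +4 for tungsten.
W sits in group 6, so the d-electron count is 6 − 4 = 2.
In an octahedral field the d² configuration is t₂g²e_g⁰ (only one arrangement possible), giving 2 unpaired electrons.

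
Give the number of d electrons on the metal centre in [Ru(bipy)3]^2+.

d⁶

2,2′-bipyridine is neutral; balancing the +2 overall charge requires Ru(II).
Ru sits in group 8, so the d-electron count is 8 − 2 = 6.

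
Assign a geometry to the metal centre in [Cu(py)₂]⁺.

linear

Summing ligand charges against the +1 overall charge gives an oxidation state of +1 for copper.
Cu sits in group 11, so the d-electron count is 11 − 1 = 10.
Coordination number: 2.
A d¹⁰ ion with only two ligands adopts a linear arrangement (sp hybridisation; no CFSE preference).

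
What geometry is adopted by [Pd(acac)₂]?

square planar

Ligand charges: each acetylacetonate is −1. With an overall charge of 0 the palladium centre must be in the +2 oxidation state.
Pd sits in group 10, so the d-electron count is 10 − 2 = 8.
Counting donor atoms: 2×acetylacetonate (bidentate) → 4 donors. Coordination number = 4.
A 4d d⁸ ion has a large crystal-field splitting; square planar leaves the high-energy d_{x²−y²} orbital empty and maximises CFSE.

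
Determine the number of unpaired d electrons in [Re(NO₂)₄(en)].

3 unpaired electrons

Ligand charges: each nitro (N-bound nitrite) is −1; ethylenediamine is neutral. With an overall charge of 0 the rhenium centre must be in the +4 oxidation state.
Rhenium is a group-7 element; Re(IV) is therefore d³.
Counting donor atoms: 4×nitro (N-bound nitrite) (monodentate) → 4 donors; 1×ethylenediamine (bidentate) → 2 donors. Coordination number = 6.
In an octahedral field the d³ configuration is t₂g³e_g⁰ (only one arrangement possible), giving 3 unpaired electrons.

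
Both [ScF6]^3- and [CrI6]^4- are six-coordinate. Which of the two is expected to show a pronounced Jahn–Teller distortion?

[CrI6]^4-

[ScF6]^3-: Ligand charges: each fluoride is −1. With an overall charge of −3 the scandium centre must be in the +3 oxidation state. Scandium is a group-3 element; Sc(III) is therefore d⁰. The d⁰ configuration leaves the e_g set evenly filled (or empty) — no strong Jahn–Teller driving force.
[CrI6]^4-: Summing ligand charges against the −4 overall charge gives an oxidation state of +2 for chromium. Cr sits in group 6, so the d-electron count is 6 − 2 = 4. Iodide is a weak-field ligand for a first-row metal, so the complex is high-spin. The t₂g³e_g¹ (high-spin) configuration has an unevenly filled e_g set; the Jahn–Teller theorem predicts a tetragonal distortion (typically axial elongation) to lift the degeneracy.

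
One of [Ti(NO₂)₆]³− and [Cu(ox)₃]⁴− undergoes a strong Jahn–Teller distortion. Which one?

[Cu(ox)₃]⁴−

[Ti(NO₂)₆]³−: Summing ligand charges against the −3 overall charge gives an oxidation state of +3 for titanium. Titanium is a group-4 element; Ti(III) is therefore d¹. The d¹ configuration leaves the e_g set evenly filled (or empty) — no strong Jahn–Teller driving force.
[Cu(ox)₃]⁴−: Summing ligand charges against the −4 overall charge gives an oxidation state of +2 for copper. Cu sits in group 11, so the d-electron count is 11 − 2 = 9. The t₂g⁶e_g³ configuration has an unevenly filled e_g set; the Jahn–Teller theorem predicts a tetragonal distortion (typically axial elongation) to lift the degeneracy.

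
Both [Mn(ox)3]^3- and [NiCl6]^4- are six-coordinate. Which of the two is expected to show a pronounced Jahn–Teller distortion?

[Mn(ox)3]^3-

[Mn(ox)3]^3-: Summing ligand charges against the −3 overall charge gives an oxidation state of +3 for manganese. Mn sits in group 7, so the d-electron count is 7 − 3 = 4. Oxalate is a weak-field ligand for a first-row metal, so the complex is high-spin. The t₂g³e_g¹ (high-spin) configuration has an unevenly filled e_g set; the Jahn–Teller theorem predicts a tetragonal distortion (typically axial elongation) to lift the degeneracy.
[NiCl6]^4-: Summing ligand charges against the −4 overall charge gives an oxidation state of +2 for nickel. Nickel is a group-10 element; Ni(II) is therefore d⁸. The d⁸ configuration leaves the e_g set evenly filled (or empty) — no strong Jahn–Teller driving force.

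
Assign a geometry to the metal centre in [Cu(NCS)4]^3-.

Ligand charges: each isothiocyanate is −1. With an overall charge of −3 the copper centre must be in the +1 oxidation state.
Copper is a group-11 element; Cu(I) is therefore d¹⁰.
Coordination number: 4.
A d¹⁰ ion has no crystal-field stabilisation preference between square planar and tetrahedral, so four ligands adopt the sterically favoured tetrahedral geometry.

tetrahedral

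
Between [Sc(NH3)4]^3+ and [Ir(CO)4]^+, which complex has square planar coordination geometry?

[Ir(CO)4]^+

For [Sc(NH3)4]^3+: Ligand charges: ammonia is neutral. With an overall charge of +3 the scandium centre must be in the +3 oxidation state. Group 3 minus oxidation state 3 gives a d⁰ configuration. A d⁰ ion has no crystal-field stabilisation preference between square planar and tetrahedral, so four ligands adopt the sterically favoured tetrahedral geometry. → tetrahedral.
For [Ir(CO)4]^+: Summing ligand charges against the +1 overall charge gives an oxidation state of +1 for iridium. Ir sits in group 9, so the d-electron count is 9 − 1 = 8. A 5d d⁸ ion has a large crystal-field splitting; square planar leaves the high-energy d_{x²−y²} orbital empty and maximises CFSE. → square planar.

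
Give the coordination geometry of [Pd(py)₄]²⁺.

square planar

Pyridine is neutral; balancing the +2 overall charge requires Pd(II).
Group 10 minus oxidation state 2 gives a d⁸ configuration.
With 4 monodentate ligands the coordination number is 4.
A 4d d⁸ ion has a large crystal-field splitting; square planar leaves the high-energy d_{x²−y²} orbital empty and maximises CFSE.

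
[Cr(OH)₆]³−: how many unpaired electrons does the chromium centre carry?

Summing ligand charges against the −3 overall charge gives an oxidation state of +3 for chromium.
Chromium is a group-6 element; Cr(III) is therefore d³.
In an octahedral field the d³ configuration is t₂g³e_g⁰ (only one arrangement possible), giving 3 unpaired electrons.

3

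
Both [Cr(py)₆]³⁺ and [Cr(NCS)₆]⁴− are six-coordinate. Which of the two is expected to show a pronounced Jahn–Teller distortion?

[Cr(NCS)₆]⁴−

[Cr(py)₆]³⁺: Pyridine is neutral; balancing the +3 overall charge requires Cr(III). Cr sits in group 6, so the d-electron count is 6 − 3 = 3. The d³ configuration leaves the e_g set evenly filled (or empty) — no strong Jahn–Teller driving force.
[Cr(NCS)₆]⁴−: Each isothiocyanate is −1; balancing the −4 overall charge requires Cr(II). Group 6 minus oxidation state 2 gives a d⁴ configuration. Isothiocyanate is a weak-field ligand for a first-row metal, so the complex is high-spin. The t₂g³e_g¹ (high-spin) configuration has an unevenly filled e_g set; the Jahn–Teller theorem predicts a tetragonal distortion (typically axial elongation) to lift the degeneracy.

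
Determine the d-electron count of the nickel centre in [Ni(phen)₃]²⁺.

d8

1,10-phenanthroline is neutral; balancing the +2 overall charge requires Ni(II).
Group 10 minus oxidation state 2 gives a d⁸ configuration.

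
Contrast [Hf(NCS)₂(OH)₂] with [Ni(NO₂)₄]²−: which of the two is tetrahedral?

For [Hf(NCS)₂(OH)₂]: Ligand charges: each isothiocyanate is −1; each hydroxide is −1. With an overall charge of 0 the hafnium centre must be in the +4 oxidation state. Group 4 minus oxidation state 4 gives a d⁰ configuration. A d⁰ ion has no crystal-field stabilisation preference between square planar and tetrahedral, so four ligands adopt the sterically favoured tetrahedral geometry. → tetrahedral.
For [Ni(NO₂)₄]²−: Summing ligand charges against the −2 overall charge gives an oxidation state of +2 for nickel. Nickel is a group-10 element; Ni(II) is therefore d⁸. Nitro (N-bound nitrite) is a strong-field ligand (high in the spectrochemical series). A 3d d⁸ ion with strong-field ligands gains enough CFSE to favour square planar over tetrahedral. → square planar.

[Hf(NCS)₂(OH)₂]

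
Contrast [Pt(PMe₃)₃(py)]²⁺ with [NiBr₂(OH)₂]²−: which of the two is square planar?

[Pt(PMe₃)₃(py)]²⁺

For [Pt(PMe₃)₃(py)]²⁺: Ligand charges: trimethylphosphine is neutral; pyridine is neutral. With an overall charge of +2 the platinum centre must be in the +2 oxidation state. Platinum is a group-10 element; Pt(II) is therefore d⁸. A 5d d⁸ ion has a large crystal-field splitting; square planar leaves the high-energy d_{x²−y²} orbital empty and maximises CFSE. → square planar.
For [NiBr₂(OH)₂]²−: Summing ligand charges against the −2 overall charge gives an oxidation state of +2 for nickel. Group 10 minus oxidation state 2 gives a d⁸ configuration. Bromide and hydroxide are weak-field ligands. With weak-field ligands the CFSE gain from square planar is small, so a 3d d⁸ ion takes the sterically preferred tetrahedral geometry. → tetrahedral.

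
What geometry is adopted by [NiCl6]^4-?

Ligand charges: each chloride is −1. With an overall charge of −4 the nickel centre must be in the +2 oxidation state.
Ni sits in group 10, so the d-electron count is 10 − 2 = 8.
With 6 monodentate ligands the coordination number is 6.
Six donors around a single metal centre give an octahedral coordination sphere.

octahedral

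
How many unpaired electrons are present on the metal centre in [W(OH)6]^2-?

Each hydroxide is −1; balancing the −2 overall charge requires W(IV).
W sits in group 6, so the d-electron count is 6 − 4 = 2.
In an octahedral field the d² configuration is t₂g²e_g⁰ (only one arrangement possible), giving 2 unpaired electrons.

2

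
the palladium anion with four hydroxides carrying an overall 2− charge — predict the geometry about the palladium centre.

square planar

Each hydroxide is −1; balancing the −2 overall charge requires Pd(II).
Group 10 minus oxidation state 2 gives a d⁸ configuration.
Coordination number: 4.
A 4d d⁸ ion has a large crystal-field splitting; square planar leaves the high-energy d_{x²−y²} orbital empty and maximises CFSE.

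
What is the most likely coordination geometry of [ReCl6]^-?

Each chloride is −1; balancing the −1 overall charge requires Re(V).
Rhenium is a group-7 element; Re(V) is therefore d².
Coordination number: 6.
Six donors around a single metal centre give an octahedral coordination sphere.

octahedral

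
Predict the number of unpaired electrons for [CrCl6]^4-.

4 unpaired electrons

Each chloride is −1; balancing the −4 overall charge requires Cr(II).
Group 6 minus oxidation state 2 gives a d⁴ configuration.
The spin state decides the count: Chloride is a weak-field ligand for a first-row metal, so the complex is high-spin.
An octahedral high-spin d⁴ ion is t₂g³e_g¹, giving 4 unpaired electrons.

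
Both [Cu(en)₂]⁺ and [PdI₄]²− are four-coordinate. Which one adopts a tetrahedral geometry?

For [Cu(en)₂]⁺: Ethylenediamine is neutral; balancing the +1 overall charge requires Cu(I). Group 11 minus oxidation state 1 gives a d¹⁰ configuration. A d¹⁰ ion has no crystal-field stabilisation preference between square planar and tetrahedral, so four ligands adopt the sterically favoured tetrahedral geometry. → tetrahedral.
For [PdI₄]²−: Summing ligand charges against the −2 overall charge gives an oxidation state of +2 for palladium. Palladium is a group-10 element; Pd(II) is therefore d⁸. A 4d d⁸ ion has a large crystal-field splitting; square planar leaves the high-energy d_{x²−y²} orbital empty and maximises CFSE. → square planar.

[Cu(en)₂]⁺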